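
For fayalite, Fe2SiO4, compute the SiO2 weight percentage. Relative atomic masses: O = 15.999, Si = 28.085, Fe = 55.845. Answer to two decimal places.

M(Fe2SiO4) = 203.771 g/mol; M(SiO2) = 60.083 g/mol.
Moles SiO2 per formula unit = 1 Si ÷ 1 = 1.0000.
SiO2 fraction = (1.0000 × 60.083) / 203.771 = 60.083/203.771 = 0.2949.

29.49 wt%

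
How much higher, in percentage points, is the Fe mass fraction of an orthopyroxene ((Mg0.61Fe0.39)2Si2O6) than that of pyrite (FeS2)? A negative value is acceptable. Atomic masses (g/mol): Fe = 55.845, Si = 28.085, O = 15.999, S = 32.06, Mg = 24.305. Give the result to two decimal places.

-27.22 percentage points

M((Mg0.61Fe0.39)2Si2O6) = 225.375 g/mol, so wt% Fe = 43.559/225.375 × 100 = 19.33%.
M(FeS2) = 119.965 g/mol, so wt% Fe = 55.845/119.965 × 100 = 46.55%.
19.33 − 46.55 = -27.22 pp.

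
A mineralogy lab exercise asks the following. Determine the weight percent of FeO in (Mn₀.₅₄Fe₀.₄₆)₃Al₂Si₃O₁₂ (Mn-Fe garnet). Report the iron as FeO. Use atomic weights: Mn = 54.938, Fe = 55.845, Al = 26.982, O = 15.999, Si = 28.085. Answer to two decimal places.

19.98 wt%

Molar mass of (Mn₀.₅₄Fe₀.₄₆)₃Al₂Si₃O₁₂ = 1.62·54.938 + 1.38·55.845 + 2·26.982 + 3·28.085 + 12·15.999 = 496.273 g/mol.
Each formula unit contains 1.38 Fe, equivalent to 1.38/1 = 1.3800 mol FeO.
M(FeO) = 1×55.845 + 1×15.999 = 71.844 g/mol.
Mass of FeO per formula unit = 1.3800 × 71.844 = 99.145 g.
FeO wt% = 99.145 / 496.273 × 100 = 19.98%.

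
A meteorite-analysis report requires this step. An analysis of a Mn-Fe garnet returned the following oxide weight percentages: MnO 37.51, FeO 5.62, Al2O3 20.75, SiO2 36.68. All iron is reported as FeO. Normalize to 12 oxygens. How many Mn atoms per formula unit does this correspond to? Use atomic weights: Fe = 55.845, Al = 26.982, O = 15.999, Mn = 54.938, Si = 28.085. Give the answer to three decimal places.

2.602 Mn apfu

MnO: 37.51/70.937 = 0.52878 mol → 0.52878 mol Mn, 0.52878 mol O.
FeO: 5.62/71.844 = 0.07823 mol → 0.07823 mol Fe, 0.07823 mol O.
Al2O3: 20.75/101.961 = 0.20351 mol → 0.40702 mol Al, 0.61053 mol O.
SiO2: 36.68/60.083 = 0.61049 mol → 0.61049 mol Si, 1.22098 mol O.
Total oxygen = 2.43852 mol. Normalization factor = 12/2.43852 = 4.92102.
Mn per 12 O = 0.52878 × 4.92102 = 2.602.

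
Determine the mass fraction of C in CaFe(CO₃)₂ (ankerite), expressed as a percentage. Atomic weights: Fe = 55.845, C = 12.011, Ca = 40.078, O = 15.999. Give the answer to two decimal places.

11.12 mass %

M(CaFe(CO₃)₂) = 215.939 g/mol.
C contributes 2 × 12.011 = 24.022 g per mole.
24.022/215.939 = 0.1112 → 11.12%.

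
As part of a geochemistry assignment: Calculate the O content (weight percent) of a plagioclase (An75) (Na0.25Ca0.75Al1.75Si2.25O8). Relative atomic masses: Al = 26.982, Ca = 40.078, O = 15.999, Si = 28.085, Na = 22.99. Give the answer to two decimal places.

46.68 weight percent

Formula mass = 0.25·22.99 + 0.75·40.078 + 1.75·26.982 + 2.25·28.085 + 8·15.999 = 274.208 g/mol, of which 127.992 g is O.
So O makes up 127.992/274.208 = 0.4668 of the mass, i.e. 46.68%.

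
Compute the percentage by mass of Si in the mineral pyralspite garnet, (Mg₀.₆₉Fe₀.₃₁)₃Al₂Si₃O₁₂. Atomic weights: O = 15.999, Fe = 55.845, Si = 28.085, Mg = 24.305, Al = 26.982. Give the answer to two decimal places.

19.48 wt%

M((Mg₀.₆₉Fe₀.₃₁)₃Al₂Si₃O₁₂) = 432.454 g/mol.
Si contributes 3 × 28.085 = 84.255 g per mole.
84.255/432.454 = 0.1948 → 19.48%.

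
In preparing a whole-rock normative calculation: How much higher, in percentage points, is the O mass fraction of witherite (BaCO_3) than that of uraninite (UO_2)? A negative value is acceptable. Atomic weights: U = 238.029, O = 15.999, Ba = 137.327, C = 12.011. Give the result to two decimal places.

M(BaCO_3) = 197.335 g/mol, so wt% O = 47.997/197.335 × 100 = 24.32%.
M(UO_2) = 270.027 g/mol, so wt% O = 31.998/270.027 × 100 = 11.85%.
24.32 − 11.85 = 12.47 pp.

12.47 percentage points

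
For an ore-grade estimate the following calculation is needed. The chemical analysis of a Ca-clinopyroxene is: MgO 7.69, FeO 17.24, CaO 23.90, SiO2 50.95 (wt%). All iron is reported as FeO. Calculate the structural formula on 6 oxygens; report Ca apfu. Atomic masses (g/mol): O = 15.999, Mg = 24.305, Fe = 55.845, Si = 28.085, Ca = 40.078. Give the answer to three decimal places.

1.002 Ca apfu

MgO (M=40.304): mol = 0.19080; Mg = 0.19080, O = 0.19080.
FeO (M=71.844): mol = 0.23996; Fe = 0.23996, O = 0.23996.
CaO (M=56.077): mol = 0.42620; Ca = 0.42620, O = 0.42620.
SiO2 (M=60.083): mol = 0.84799; Si = 0.84799, O = 1.69598.
ΣO = 2.55294; factor = 6/ΣO = 2.35023.
Ca apfu = 0.42620 × 2.35023 = 1.002.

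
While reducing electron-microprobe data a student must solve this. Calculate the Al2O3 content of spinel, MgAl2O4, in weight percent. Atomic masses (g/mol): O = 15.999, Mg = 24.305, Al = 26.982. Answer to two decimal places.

M(MgAl2O4) = 142.265 g/mol; M(Al2O3) = 101.961 g/mol.
Moles Al2O3 per formula unit = 2 Al ÷ 2 = 1.0000.
Al2O3 fraction = (1.0000 × 101.961) / 142.265 = 101.961/142.265 = 0.7167.

71.67 wt%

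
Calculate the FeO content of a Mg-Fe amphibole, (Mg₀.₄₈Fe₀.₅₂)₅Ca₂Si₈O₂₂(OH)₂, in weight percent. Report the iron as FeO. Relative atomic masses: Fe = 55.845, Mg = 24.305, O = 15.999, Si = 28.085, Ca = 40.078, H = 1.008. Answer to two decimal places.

20.89 wt%

Formula mass = 894.357 g/mol.
2.60 Fe → 2.6000 mol FeO per formula unit; M(FeO) = 71.844, so FeO mass = 186.794 g.
186.794/894.357 × 100 = 20.89 wt%.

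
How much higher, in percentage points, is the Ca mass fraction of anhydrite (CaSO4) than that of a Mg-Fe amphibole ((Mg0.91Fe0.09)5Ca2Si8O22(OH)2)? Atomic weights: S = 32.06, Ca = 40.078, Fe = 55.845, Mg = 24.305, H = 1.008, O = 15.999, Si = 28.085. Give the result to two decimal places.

19.74 percentage points

Ca in CaSO4: molar mass 136.134 g/mol; 1×40.078 = 40.078 g → 29.44 wt%.
Ca in (Mg0.91Fe0.09)5Ca2Si8O22(OH)2: molar mass 826.546 g/mol; 2×40.078 = 80.156 g → 9.70 wt%.
Difference = 29.44 − 9.70 = 19.74 percentage points.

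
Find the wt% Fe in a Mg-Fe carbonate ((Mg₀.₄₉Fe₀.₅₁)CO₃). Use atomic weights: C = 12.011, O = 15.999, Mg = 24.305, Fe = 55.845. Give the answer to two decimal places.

28.37 wt%

Molar mass of (Mg₀.₄₉Fe₀.₅₁)CO₃: 0.49·24.305 + 0.51·55.845 + 1·12.011 + 3·15.999 = 100.398 g/mol.
Mass of Fe per formula unit: 0.51 × 55.845 = 28.481 g.
Weight fraction Fe = 28.481 / 100.398 = 0.2837.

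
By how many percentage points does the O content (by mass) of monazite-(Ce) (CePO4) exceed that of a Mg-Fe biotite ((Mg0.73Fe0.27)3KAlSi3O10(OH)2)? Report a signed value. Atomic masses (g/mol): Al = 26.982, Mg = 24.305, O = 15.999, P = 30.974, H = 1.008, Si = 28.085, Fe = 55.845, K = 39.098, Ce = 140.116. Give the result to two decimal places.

First mineral: 63.996 g O in 235.086 g formula = 27.22 wt% O.
Second mineral: 191.988 g O in 442.801 g formula = 43.36 wt% O.
27.22% − 43.36% gives a difference of -16.14 percentage points.

-16.14 percentage points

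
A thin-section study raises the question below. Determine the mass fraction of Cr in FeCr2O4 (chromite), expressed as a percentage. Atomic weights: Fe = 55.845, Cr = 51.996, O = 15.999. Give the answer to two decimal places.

46.46 mass %

Molar mass of FeCr2O4: 1*55.845 + 2*51.996 + 4*15.999 = 223.833 g/mol.
Mass of Cr per formula unit: 2 × 51.996 = 103.992 g.
Weight fraction Cr = 103.992 / 223.833 = 0.4646.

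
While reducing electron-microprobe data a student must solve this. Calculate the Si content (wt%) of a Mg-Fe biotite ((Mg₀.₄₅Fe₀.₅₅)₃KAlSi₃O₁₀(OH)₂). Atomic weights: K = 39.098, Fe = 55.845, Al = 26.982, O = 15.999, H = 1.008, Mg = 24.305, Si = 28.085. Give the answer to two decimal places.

17.95 wt%

Formula mass = 1.35·24.305 + 1.65·55.845 + 1·39.098 + 1·26.982 + 3·28.085 + 12·15.999 + 2·1.008 = 469.295 g/mol, of which 84.255 g is Si.
So Si makes up 84.255/469.295 = 0.1795 of the mass, i.e. 17.95%.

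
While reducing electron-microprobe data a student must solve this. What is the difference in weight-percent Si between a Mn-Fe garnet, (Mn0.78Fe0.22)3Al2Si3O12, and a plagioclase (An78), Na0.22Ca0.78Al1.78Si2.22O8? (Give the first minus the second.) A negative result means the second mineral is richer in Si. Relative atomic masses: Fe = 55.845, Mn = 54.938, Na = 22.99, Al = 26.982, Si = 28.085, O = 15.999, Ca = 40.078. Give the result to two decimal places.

-5.70 percentage points

First mineral: 84.255 g Si in 495.620 g formula = 17.00 wt% Si.
Second mineral: 62.349 g Si in 274.687 g formula = 22.70 wt% Si.
17.00% − 22.70% gives a difference of -5.70 percentage points.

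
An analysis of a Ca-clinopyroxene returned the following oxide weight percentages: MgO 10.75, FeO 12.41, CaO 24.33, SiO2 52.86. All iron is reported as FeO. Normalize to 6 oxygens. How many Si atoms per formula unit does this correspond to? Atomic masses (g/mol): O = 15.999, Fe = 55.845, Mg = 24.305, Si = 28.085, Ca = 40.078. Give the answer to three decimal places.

2.005 Si apfu

MgO (M=40.304): mol = 0.26672; Mg = 0.26672, O = 0.26672.
FeO (M=71.844): mol = 0.17274; Fe = 0.17274, O = 0.17274.
CaO (M=56.077): mol = 0.43387; Ca = 0.43387, O = 0.43387.
SiO2 (M=60.083): mol = 0.87978; Si = 0.87978, O = 1.75956.
ΣO = 2.63289; factor = 6/ΣO = 2.27886.
Si apfu = 0.87978 × 2.27886 = 2.005.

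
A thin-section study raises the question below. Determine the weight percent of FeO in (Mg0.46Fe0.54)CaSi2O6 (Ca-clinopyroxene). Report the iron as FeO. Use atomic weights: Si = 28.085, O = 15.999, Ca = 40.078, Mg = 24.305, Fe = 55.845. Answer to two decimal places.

16.61 wt%

Molar mass of (Mg0.46Fe0.54)CaSi2O6 = 0.46·24.305 + 0.54·55.845 + 1·40.078 + 2·28.085 + 6·15.999 = 233.579 g/mol.
Each formula unit contains 0.54 Fe, equivalent to 0.54/1 = 0.5400 mol FeO.
M(FeO) = 1×55.845 + 1×15.999 = 71.844 g/mol.
Mass of FeO per formula unit = 0.5400 × 71.844 = 38.796 g.
FeO wt% = 38.796 / 233.579 × 100 = 16.61%.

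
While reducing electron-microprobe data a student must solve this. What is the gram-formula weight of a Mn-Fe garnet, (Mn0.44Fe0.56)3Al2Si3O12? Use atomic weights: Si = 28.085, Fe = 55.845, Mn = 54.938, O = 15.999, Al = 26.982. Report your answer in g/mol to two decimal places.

496.54 g/mol

M = 1.32*54.938 + 1.68*55.845 + 2*26.982 + 3*28.085 + 12*15.999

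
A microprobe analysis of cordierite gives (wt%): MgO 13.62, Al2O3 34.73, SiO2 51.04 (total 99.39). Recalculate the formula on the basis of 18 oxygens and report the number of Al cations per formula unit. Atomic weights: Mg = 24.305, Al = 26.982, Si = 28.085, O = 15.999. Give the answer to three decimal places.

13.62 wt% MgO ÷ 40.304 g/mol = 0.33793 mol, giving 0.33793 Mg and 0.33793 O.
34.73 wt% Al2O3 ÷ 101.961 g/mol = 0.34062 mol, giving 0.68124 Al and 1.02186 O.
51.04 wt% SiO2 ÷ 60.083 g/mol = 0.84949 mol, giving 0.84949 Si and 1.69898 O.
Oxygen sums to 3.05877; scaling by 18/3.05877 = 5.88472 puts the formula on 18 O.
Al: 0.68124 × 5.88472 = 4.009 atoms per formula unit.

4.009 Al apfu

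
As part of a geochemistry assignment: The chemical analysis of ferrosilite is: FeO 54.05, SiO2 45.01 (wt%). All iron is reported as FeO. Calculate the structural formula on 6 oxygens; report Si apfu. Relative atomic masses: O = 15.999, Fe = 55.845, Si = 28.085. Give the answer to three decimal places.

FeO (M=71.844): mol = 0.75232; Fe = 0.75232, O = 0.75232.
SiO2 (M=60.083): mol = 0.74913; Si = 0.74913, O = 1.49826.
ΣO = 2.25058; factor = 6/ΣO = 2.66598.
Si apfu = 0.74913 × 2.66598 = 1.997.

1.997 Si apfu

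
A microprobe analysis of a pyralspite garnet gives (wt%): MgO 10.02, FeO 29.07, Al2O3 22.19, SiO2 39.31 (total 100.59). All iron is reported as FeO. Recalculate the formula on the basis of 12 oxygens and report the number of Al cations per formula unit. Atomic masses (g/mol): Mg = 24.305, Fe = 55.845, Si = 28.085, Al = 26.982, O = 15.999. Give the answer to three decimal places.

1.998 Al apfu

MgO: 10.02/40.304 = 0.24861 mol → 0.24861 mol Mg, 0.24861 mol O.
FeO: 29.07/71.844 = 0.40463 mol → 0.40463 mol Fe, 0.40463 mol O.
Al2O3: 22.19/101.961 = 0.21763 mol → 0.43526 mol Al, 0.65289 mol O.
SiO2: 39.31/60.083 = 0.65426 mol → 0.65426 mol Si, 1.30852 mol O.
Total oxygen = 2.61465 mol. Normalization factor = 12/2.61465 = 4.58952.
Al per 12 O = 0.43526 × 4.58952 = 1.998.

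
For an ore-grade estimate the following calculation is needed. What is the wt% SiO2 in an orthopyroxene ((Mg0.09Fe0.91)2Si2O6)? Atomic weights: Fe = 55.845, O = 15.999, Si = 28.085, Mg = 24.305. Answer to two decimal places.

Formula mass = 258.177 g/mol.
2 Si → 2.0000 mol SiO2 per formula unit; M(SiO2) = 60.083, so SiO2 mass = 120.166 g.
120.166/258.177 × 100 = 46.54 wt%.

46.54 wt%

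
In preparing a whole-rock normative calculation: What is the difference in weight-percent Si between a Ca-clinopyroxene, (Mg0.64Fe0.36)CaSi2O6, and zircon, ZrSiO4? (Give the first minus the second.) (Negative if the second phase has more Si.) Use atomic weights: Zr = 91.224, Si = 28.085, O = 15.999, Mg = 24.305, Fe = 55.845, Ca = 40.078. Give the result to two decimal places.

First mineral: 56.170 g Si in 227.901 g formula = 24.65 wt% Si.
Second mineral: 28.085 g Si in 183.305 g formula = 15.32 wt% Si.
24.65% − 15.32% gives a difference of 9.33 percentage points.

9.33 percentage points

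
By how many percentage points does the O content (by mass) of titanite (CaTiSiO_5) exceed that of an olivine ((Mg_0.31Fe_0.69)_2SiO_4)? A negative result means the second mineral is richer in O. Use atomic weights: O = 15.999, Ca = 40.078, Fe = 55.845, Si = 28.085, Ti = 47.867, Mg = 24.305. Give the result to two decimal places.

6.07 percentage points

First mineral: 79.995 g O in 196.025 g formula = 40.81 wt% O.
Second mineral: 63.996 g O in 184.216 g formula = 34.74 wt% O.
40.81% − 34.74% gives a difference of 6.07 percentage points.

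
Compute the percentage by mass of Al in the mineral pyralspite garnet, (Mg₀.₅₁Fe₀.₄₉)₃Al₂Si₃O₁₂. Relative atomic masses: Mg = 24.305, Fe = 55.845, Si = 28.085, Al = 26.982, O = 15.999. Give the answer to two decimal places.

12.01 mass %

Molar mass of (Mg₀.₅₁Fe₀.₄₉)₃Al₂Si₃O₁₂: 1.53×24.305 + 1.47×55.845 + 2×26.982 + 3×28.085 + 12×15.999 = 449.486 g/mol.
Mass of Al per formula unit: 2 × 26.982 = 53.964 g.
Weight fraction Al = 53.964 / 449.486 = 0.1201.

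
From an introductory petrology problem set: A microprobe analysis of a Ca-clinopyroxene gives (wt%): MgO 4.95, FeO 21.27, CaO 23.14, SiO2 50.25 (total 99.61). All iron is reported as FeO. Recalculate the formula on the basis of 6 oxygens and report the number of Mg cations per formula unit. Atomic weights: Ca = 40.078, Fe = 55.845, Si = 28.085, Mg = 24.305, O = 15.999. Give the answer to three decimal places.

0.294 Mg apfu

MgO (M=40.304): mol = 0.12282; Mg = 0.12282, O = 0.12282.
FeO (M=71.844): mol = 0.29606; Fe = 0.29606, O = 0.29606.
CaO (M=56.077): mol = 0.41265; Ca = 0.41265, O = 0.41265.
SiO2 (M=60.083): mol = 0.83634; Si = 0.83634, O = 1.67268.
ΣO = 2.50421; factor = 6/ΣO = 2.39597.
Mg apfu = 0.12282 × 2.39597 = 0.294.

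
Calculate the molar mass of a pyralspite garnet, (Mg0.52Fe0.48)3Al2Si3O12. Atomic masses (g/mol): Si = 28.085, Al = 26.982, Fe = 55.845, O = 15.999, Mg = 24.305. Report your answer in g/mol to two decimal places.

The formula mass is the sum 1.56(24.305) + 1.44(55.845) + 2(26.982) + 3(28.085) + 12(15.999).

448.54 g/mol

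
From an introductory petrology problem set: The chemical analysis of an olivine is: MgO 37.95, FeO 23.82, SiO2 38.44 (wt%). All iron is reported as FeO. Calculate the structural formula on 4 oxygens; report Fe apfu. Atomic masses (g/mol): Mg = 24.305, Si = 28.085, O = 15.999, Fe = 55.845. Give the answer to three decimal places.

37.95 wt% MgO ÷ 40.304 g/mol = 0.94159 mol, giving 0.94159 Mg and 0.94159 O.
23.82 wt% FeO ÷ 71.844 g/mol = 0.33155 mol, giving 0.33155 Fe and 0.33155 O.
38.44 wt% SiO2 ÷ 60.083 g/mol = 0.63978 mol, giving 0.63978 Si and 1.27956 O.
Oxygen sums to 2.55270; scaling by 4/2.55270 = 1.56697 puts the formula on 4 O.
Fe: 0.33155 × 1.56697 = 0.520 atoms per formula unit.

0.520 Fe apfu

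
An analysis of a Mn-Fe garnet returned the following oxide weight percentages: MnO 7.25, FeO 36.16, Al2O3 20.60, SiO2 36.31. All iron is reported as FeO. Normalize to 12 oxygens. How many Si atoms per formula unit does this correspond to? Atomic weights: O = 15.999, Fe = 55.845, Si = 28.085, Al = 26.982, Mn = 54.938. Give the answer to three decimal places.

2.996 Si apfu

MnO: 7.25/70.937 = 0.10220 mol → 0.10220 mol Mn, 0.10220 mol O.
FeO: 36.16/71.844 = 0.50331 mol → 0.50331 mol Fe, 0.50331 mol O.
Al2O3: 20.60/101.961 = 0.20204 mol → 0.40408 mol Al, 0.60612 mol O.
SiO2: 36.31/60.083 = 0.60433 mol → 0.60433 mol Si, 1.20866 mol O.
Total oxygen = 2.42029 mol. Normalization factor = 12/2.42029 = 4.95808.
Si per 12 O = 0.60433 × 4.95808 = 2.996.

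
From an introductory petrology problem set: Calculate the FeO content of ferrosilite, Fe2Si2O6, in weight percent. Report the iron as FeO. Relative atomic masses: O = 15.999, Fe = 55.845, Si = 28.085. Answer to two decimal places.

Formula mass = 263.854 g/mol.
2 Fe → 2.0000 mol FeO per formula unit; M(FeO) = 71.844, so FeO mass = 143.688 g.
143.688/263.854 × 100 = 54.46 wt%.

54.46 wt%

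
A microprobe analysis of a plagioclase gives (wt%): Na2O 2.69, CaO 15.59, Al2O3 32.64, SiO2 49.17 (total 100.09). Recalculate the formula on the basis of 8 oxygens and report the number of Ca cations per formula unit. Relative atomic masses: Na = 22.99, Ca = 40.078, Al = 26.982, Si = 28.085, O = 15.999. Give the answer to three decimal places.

0.762 Ca apfu

2.69 wt% Na2O ÷ 61.979 g/mol = 0.04340 mol, giving 0.08680 Na and 0.04340 O.
15.59 wt% CaO ÷ 56.077 g/mol = 0.27801 mol, giving 0.27801 Ca and 0.27801 O.
32.64 wt% Al2O3 ÷ 101.961 g/mol = 0.32012 mol, giving 0.64024 Al and 0.96036 O.
49.17 wt% SiO2 ÷ 60.083 g/mol = 0.81837 mol, giving 0.81837 Si and 1.63674 O.
Oxygen sums to 2.91851; scaling by 8/2.91851 = 2.74112 puts the formula on 8 O.
Ca: 0.27801 × 2.74112 = 0.762 atoms per formula unit.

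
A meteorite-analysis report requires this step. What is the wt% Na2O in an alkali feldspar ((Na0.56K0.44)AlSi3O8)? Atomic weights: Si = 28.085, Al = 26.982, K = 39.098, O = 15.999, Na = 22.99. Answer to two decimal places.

6.44 wt%

Formula mass = 269.307 g/mol.
0.56 Na → 0.2800 mol Na2O per formula unit; M(Na2O) = 61.979, so Na2O mass = 17.354 g.
17.354/269.307 × 100 = 6.44 wt%.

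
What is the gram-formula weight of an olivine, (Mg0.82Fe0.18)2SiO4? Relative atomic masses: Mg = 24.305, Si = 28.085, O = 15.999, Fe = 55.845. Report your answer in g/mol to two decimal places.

152.05 g/mol

The formula mass is the sum 1.64·24.305 + 0.36·55.845 + 1·28.085 + 4·15.999.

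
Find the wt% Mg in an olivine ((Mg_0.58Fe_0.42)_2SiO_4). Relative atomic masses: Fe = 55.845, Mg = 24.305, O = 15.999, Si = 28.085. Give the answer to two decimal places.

Formula mass = 1.16·24.305 + 0.84·55.845 + 1·28.085 + 4·15.999 = 167.185 g/mol, of which 28.194 g is Mg.
So Mg makes up 28.194/167.185 = 0.1686 of the mass, i.e. 16.86%.

16.86 mass %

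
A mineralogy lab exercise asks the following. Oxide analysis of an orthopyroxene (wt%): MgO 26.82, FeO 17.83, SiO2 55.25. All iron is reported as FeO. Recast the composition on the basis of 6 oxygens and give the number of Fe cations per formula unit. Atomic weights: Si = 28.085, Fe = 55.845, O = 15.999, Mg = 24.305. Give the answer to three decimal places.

MgO: 26.82/40.304 = 0.66544 mol → 0.66544 mol Mg, 0.66544 mol O.
FeO: 17.83/71.844 = 0.24818 mol → 0.24818 mol Fe, 0.24818 mol O.
SiO2: 55.25/60.083 = 0.91956 mol → 0.91956 mol Si, 1.83912 mol O.
Total oxygen = 2.75274 mol. Normalization factor = 6/2.75274 = 2.17965.
Fe per 6 O = 0.24818 × 2.17965 = 0.541.

0.541 Fe apfu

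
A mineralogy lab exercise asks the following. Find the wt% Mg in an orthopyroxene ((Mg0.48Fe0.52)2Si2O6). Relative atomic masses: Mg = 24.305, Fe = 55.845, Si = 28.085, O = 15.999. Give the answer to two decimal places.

M((Mg0.48Fe0.52)2Si2O6) = 233.576 g/mol.
Mg contributes 0.96 × 24.305 = 23.333 g per mole.
23.333/233.576 = 0.0999 → 9.99%.

9.99 wt%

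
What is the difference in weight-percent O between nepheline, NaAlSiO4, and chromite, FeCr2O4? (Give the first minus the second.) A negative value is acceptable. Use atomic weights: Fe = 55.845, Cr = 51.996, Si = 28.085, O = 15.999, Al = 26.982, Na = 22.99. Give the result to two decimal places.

First mineral: 63.996 g O in 142.053 g formula = 45.05 wt% O.
Second mineral: 63.996 g O in 223.833 g formula = 28.59 wt% O.
45.05% − 28.59% gives a difference of 16.46 percentage points.

16.46 percentage points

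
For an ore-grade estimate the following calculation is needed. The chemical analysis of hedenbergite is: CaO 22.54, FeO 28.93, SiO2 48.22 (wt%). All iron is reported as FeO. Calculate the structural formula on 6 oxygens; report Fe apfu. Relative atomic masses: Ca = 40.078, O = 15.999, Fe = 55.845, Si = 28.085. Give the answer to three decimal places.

1.003 Fe apfu

22.54 wt% CaO ÷ 56.077 g/mol = 0.40195 mol, giving 0.40195 Ca and 0.40195 O.
28.93 wt% FeO ÷ 71.844 g/mol = 0.40268 mol, giving 0.40268 Fe and 0.40268 O.
48.22 wt% SiO2 ÷ 60.083 g/mol = 0.80256 mol, giving 0.80256 Si and 1.60512 O.
Oxygen sums to 2.40975; scaling by 6/2.40975 = 2.48988 puts the formula on 6 O.
Fe: 0.40268 × 2.48988 = 1.003 atoms per formula unit.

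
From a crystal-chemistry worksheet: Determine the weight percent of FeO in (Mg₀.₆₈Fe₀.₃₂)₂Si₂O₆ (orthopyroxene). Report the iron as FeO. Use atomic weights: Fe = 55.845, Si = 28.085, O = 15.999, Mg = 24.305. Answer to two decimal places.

Formula mass = 220.960 g/mol.
0.64 Fe → 0.6400 mol FeO per formula unit; M(FeO) = 71.844, so FeO mass = 45.980 g.
45.980/220.960 × 100 = 20.81 wt%.

20.81 wt%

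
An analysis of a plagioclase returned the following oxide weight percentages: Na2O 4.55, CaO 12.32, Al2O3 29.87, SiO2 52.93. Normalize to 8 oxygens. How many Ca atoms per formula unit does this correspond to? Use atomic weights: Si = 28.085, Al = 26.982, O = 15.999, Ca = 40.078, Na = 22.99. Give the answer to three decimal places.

4.55 wt% Na2O ÷ 61.979 g/mol = 0.07341 mol, giving 0.14682 Na and 0.07341 O.
12.32 wt% CaO ÷ 56.077 g/mol = 0.21970 mol, giving 0.21970 Ca and 0.21970 O.
29.87 wt% Al2O3 ÷ 101.961 g/mol = 0.29296 mol, giving 0.58592 Al and 0.87888 O.
52.93 wt% SiO2 ÷ 60.083 g/mol = 0.88095 mol, giving 0.88095 Si and 1.76190 O.
Oxygen sums to 2.93389; scaling by 8/2.93389 = 2.72676 puts the formula on 8 O.
Ca: 0.21970 × 2.72676 = 0.599 atoms per formula unit.

0.599 Ca apfu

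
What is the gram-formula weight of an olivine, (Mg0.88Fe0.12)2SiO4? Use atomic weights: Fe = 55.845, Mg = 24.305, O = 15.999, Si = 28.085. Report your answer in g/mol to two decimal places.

148.26 g/mol

Mg: 1.76 × 24.305 = 42.7768
Fe: 0.24 × 55.845 = 13.4028
Si: 1 × 28.085 = 28.0850
O: 4 × 15.999 = 63.9960
Summing the contributions gives the formula mass.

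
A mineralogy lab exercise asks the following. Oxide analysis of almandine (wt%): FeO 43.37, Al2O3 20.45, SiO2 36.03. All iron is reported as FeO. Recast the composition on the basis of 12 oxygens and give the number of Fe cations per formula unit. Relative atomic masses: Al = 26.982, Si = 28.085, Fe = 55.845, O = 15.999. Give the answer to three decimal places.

FeO (M=71.844): mol = 0.60367; Fe = 0.60367, O = 0.60367.
Al2O3 (M=101.961): mol = 0.20057; Al = 0.40114, O = 0.60171.
SiO2 (M=60.083): mol = 0.59967; Si = 0.59967, O = 1.19934.
ΣO = 2.40472; factor = 12/ΣO = 4.99019.
Fe apfu = 0.60367 × 4.99019 = 3.012.

3.012 Fe apfu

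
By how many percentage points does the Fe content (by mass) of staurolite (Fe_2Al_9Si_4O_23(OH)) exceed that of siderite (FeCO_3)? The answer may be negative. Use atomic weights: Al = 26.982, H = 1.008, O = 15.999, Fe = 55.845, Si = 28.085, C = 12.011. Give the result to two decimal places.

-35.09 percentage points

Fe in Fe_2Al_9Si_4O_23(OH): molar mass 851.852 g/mol; 2×55.845 = 111.690 g → 13.11 wt%.
Fe in FeCO_3: molar mass 115.853 g/mol; 1×55.845 = 55.845 g → 48.20 wt%.
Difference = 13.11 − 48.20 = -35.09 percentage points.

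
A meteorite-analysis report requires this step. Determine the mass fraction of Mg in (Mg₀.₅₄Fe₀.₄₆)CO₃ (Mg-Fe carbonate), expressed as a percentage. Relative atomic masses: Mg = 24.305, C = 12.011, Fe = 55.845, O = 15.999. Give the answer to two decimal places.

Molar mass of (Mg₀.₅₄Fe₀.₄₆)CO₃: 0.54·24.305 + 0.46·55.845 + 1·12.011 + 3·15.999 = 98.821 g/mol.
Mass of Mg per formula unit: 0.54 × 24.305 = 13.125 g.
Weight fraction Mg = 13.125 / 98.821 = 0.1328.

13.28 weight percent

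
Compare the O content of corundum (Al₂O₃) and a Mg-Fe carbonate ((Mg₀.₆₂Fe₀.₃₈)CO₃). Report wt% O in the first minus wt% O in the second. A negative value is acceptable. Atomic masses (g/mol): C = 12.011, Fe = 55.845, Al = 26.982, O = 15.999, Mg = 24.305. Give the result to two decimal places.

M(Al₂O₃) = 101.961 g/mol, so wt% O = 47.997/101.961 × 100 = 47.07%.
M((Mg₀.₆₂Fe₀.₃₈)CO₃) = 96.298 g/mol, so wt% O = 47.997/96.298 × 100 = 49.84%.
47.07 − 49.84 = -2.77 pp.

-2.77 percentage points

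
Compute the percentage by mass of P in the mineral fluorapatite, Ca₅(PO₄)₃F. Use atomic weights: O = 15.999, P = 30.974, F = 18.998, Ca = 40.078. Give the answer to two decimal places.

18.43 mass %

Molar mass of Ca₅(PO₄)₃F: 5×40.078 + 3×30.974 + 12×15.999 + 1×18.998 = 504.298 g/mol.
Mass of P per formula unit: 3 × 30.974 = 92.922 g.
Weight fraction P = 92.922 / 504.298 = 0.1843.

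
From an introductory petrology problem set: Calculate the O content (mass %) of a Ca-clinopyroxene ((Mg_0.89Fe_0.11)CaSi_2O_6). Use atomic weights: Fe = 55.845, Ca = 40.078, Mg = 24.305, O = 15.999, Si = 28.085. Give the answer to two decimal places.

M((Mg_0.89Fe_0.11)CaSi_2O_6) = 220.016 g/mol.
O contributes 6 × 15.999 = 95.994 g per mole.
95.994/220.016 = 0.4363 → 43.63%.

43.63 mass %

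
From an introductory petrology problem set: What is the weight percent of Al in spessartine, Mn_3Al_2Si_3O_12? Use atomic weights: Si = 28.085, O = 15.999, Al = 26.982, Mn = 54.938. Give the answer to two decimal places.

10.90 wt%

Molar mass of Mn_3Al_2Si_3O_12: 3·54.938 + 2·26.982 + 3·28.085 + 12·15.999 = 495.021 g/mol.
Mass of Al per formula unit: 2 × 26.982 = 53.964 g.
Weight fraction Al = 53.964 / 495.021 = 0.1090.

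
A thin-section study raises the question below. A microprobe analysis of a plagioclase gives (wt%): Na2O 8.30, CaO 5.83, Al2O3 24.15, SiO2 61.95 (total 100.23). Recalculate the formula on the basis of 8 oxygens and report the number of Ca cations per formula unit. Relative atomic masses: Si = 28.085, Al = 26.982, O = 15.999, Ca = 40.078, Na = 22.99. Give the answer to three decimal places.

0.276 Ca apfu

Na2O: 8.30/61.979 = 0.13392 mol → 0.26784 mol Na, 0.13392 mol O.
CaO: 5.83/56.077 = 0.10396 mol → 0.10396 mol Ca, 0.10396 mol O.
Al2O3: 24.15/101.961 = 0.23686 mol → 0.47372 mol Al, 0.71058 mol O.
SiO2: 61.95/60.083 = 1.03107 mol → 1.03107 mol Si, 2.06214 mol O.
Total oxygen = 3.01060 mol. Normalization factor = 8/3.01060 = 2.65728.
Ca per 8 O = 0.10396 × 2.65728 = 0.276.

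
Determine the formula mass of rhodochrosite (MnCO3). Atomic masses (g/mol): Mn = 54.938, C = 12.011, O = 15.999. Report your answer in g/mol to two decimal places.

114.95 g/mol

Mn: 1 × 54.938 = 54.9380
C: 1 × 12.011 = 12.0110
O: 3 × 15.999 = 47.9970
Summing the contributions gives the formula mass.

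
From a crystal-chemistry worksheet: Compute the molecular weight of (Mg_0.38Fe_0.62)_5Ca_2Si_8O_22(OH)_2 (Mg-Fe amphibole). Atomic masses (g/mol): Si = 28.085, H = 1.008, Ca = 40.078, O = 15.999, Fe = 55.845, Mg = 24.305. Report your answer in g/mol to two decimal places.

910.13 g/mol

Mg: 1.90 × 24.305 = 46.1795
Fe: 3.10 × 55.845 = 173.1195
Ca: 2 × 40.078 = 80.1560
Si: 8 × 28.085 = 224.6800
O: 24 × 15.999 = 383.9760
H: 2 × 1.008 = 2.0160
Summing the contributions gives the formula mass.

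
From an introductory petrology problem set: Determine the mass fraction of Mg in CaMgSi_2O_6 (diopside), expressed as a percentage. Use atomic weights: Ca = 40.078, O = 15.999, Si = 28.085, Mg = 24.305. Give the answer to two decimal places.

Formula mass = 1×40.078 + 1×24.305 + 2×28.085 + 6×15.999 = 216.547 g/mol, of which 24.305 g is Mg.
So Mg makes up 24.305/216.547 = 0.1122 of the mass, i.e. 11.22%.

11.22 mass %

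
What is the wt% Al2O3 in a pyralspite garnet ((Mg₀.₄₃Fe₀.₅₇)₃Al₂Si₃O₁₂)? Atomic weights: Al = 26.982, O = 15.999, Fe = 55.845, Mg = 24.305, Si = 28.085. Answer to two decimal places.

M((Mg₀.₄₃Fe₀.₅₇)₃Al₂Si₃O₁₂) = 457.055 g/mol; M(Al2O3) = 101.961 g/mol.
Moles Al2O3 per formula unit = 2 Al ÷ 2 = 1.0000.
Al2O3 fraction = (1.0000 × 101.961) / 457.055 = 101.961/457.055 = 0.2231.

22.31 wt%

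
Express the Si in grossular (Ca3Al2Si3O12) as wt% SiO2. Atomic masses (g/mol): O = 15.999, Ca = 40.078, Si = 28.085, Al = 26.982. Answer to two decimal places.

40.02 wt%

M(Ca3Al2Si3O12) = 450.441 g/mol; M(SiO2) = 60.083 g/mol.
Moles SiO2 per formula unit = 3 Si ÷ 1 = 3.0000.
SiO2 fraction = (3.0000 × 60.083) / 450.441 = 180.249/450.441 = 0.4002.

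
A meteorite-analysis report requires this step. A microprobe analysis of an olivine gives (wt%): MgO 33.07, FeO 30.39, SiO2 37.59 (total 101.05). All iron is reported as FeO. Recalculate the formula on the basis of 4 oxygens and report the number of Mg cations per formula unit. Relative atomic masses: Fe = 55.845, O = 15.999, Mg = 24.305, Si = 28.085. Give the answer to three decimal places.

MgO: 33.07/40.304 = 0.82051 mol → 0.82051 mol Mg, 0.82051 mol O.
FeO: 30.39/71.844 = 0.42300 mol → 0.42300 mol Fe, 0.42300 mol O.
SiO2: 37.59/60.083 = 0.62563 mol → 0.62563 mol Si, 1.25126 mol O.
Total oxygen = 2.49477 mol. Normalization factor = 4/2.49477 = 1.60335.
Mg per 4 O = 0.82051 × 1.60335 = 1.316.

1.316 Mg apfu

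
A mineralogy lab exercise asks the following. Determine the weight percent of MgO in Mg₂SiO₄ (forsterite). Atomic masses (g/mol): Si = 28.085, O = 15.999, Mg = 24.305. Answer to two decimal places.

Molar mass of Mg₂SiO₄ = 2*24.305 + 1*28.085 + 4*15.999 = 140.691 g/mol.
Each formula unit contains 2 Mg, equivalent to 2/1 = 2.0000 mol MgO.
M(MgO) = 1×24.305 + 1×15.999 = 40.304 g/mol.
Mass of MgO per formula unit = 2.0000 × 40.304 = 80.608 g.
MgO wt% = 80.608 / 140.691 × 100 = 57.29%.

57.29 wt%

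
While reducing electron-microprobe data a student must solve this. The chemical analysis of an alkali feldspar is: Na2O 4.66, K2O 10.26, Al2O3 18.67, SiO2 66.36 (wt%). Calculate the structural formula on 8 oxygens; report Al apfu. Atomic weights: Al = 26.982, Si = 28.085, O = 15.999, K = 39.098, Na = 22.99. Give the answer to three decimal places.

0.996 Al apfu

Na2O (M=61.979): mol = 0.07519; Na = 0.15038, O = 0.07519.
K2O (M=94.195): mol = 0.10892; K = 0.21784, O = 0.10892.
Al2O3 (M=101.961): mol = 0.18311; Al = 0.36622, O = 0.54933.
SiO2 (M=60.083): mol = 1.10447; Si = 1.10447, O = 2.20894.
ΣO = 2.94238; factor = 8/ΣO = 2.71889.
Al apfu = 0.36622 × 2.71889 = 0.996.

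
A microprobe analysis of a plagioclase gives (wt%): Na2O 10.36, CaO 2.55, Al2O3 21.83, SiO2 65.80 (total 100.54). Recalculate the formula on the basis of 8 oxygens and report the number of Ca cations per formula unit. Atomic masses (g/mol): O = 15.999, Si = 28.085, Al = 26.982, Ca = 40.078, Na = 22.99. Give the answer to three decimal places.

0.119 Ca apfu

10.36 wt% Na2O ÷ 61.979 g/mol = 0.16715 mol, giving 0.33430 Na and 0.16715 O.
2.55 wt% CaO ÷ 56.077 g/mol = 0.04547 mol, giving 0.04547 Ca and 0.04547 O.
21.83 wt% Al2O3 ÷ 101.961 g/mol = 0.21410 mol, giving 0.42820 Al and 0.64230 O.
65.80 wt% SiO2 ÷ 60.083 g/mol = 1.09515 mol, giving 1.09515 Si and 2.19030 O.
Oxygen sums to 3.04522; scaling by 8/3.04522 = 2.62707 puts the formula on 8 O.
Ca: 0.04547 × 2.62707 = 0.119 atoms per formula unit.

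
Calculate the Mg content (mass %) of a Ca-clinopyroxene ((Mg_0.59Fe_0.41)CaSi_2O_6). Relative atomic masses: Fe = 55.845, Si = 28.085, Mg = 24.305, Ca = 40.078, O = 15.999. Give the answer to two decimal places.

6.25 mass %

Formula mass = 0.59·24.305 + 0.41·55.845 + 1·40.078 + 2·28.085 + 6·15.999 = 229.478 g/mol, of which 14.340 g is Mg.
So Mg makes up 14.340/229.478 = 0.0625 of the mass, i.e. 6.25%.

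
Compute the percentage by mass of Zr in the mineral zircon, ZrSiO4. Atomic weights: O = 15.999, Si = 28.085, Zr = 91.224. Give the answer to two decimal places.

Formula mass = 1*91.224 + 1*28.085 + 4*15.999 = 183.305 g/mol, of which 91.224 g is Zr.
So Zr makes up 91.224/183.305 = 0.4977 of the mass, i.e. 49.77%.

49.77 weight percent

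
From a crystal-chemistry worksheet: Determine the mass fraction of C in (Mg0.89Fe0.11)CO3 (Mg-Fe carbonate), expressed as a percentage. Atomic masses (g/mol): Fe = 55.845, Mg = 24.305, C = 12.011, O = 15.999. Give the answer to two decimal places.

Formula mass = 0.89×24.305 + 0.11×55.845 + 1×12.011 + 3×15.999 = 87.782 g/mol, of which 12.011 g is C.
So C makes up 12.011/87.782 = 0.1368 of the mass, i.e. 13.68%.

13.68 weight percent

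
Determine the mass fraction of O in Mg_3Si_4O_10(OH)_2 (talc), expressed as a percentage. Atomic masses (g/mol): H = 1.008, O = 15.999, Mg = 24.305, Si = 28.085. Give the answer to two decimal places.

Formula mass = 3·24.305 + 4·28.085 + 12·15.999 + 2·1.008 = 379.259 g/mol, of which 191.988 g is O.
So O makes up 191.988/379.259 = 0.5062 of the mass, i.e. 50.62%.

50.62 wt%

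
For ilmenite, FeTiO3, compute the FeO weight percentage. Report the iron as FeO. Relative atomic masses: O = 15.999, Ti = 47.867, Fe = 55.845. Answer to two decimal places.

M(FeTiO3) = 151.709 g/mol; M(FeO) = 71.844 g/mol.
Moles FeO per formula unit = 1 Fe ÷ 1 = 1.0000.
FeO fraction = (1.0000 × 71.844) / 151.709 = 71.844/151.709 = 0.4736.

47.36 wt%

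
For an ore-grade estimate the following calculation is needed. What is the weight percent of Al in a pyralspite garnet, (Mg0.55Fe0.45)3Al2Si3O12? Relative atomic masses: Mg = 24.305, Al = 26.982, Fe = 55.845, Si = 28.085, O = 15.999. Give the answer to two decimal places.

12.11 weight percent

M((Mg0.55Fe0.45)3Al2Si3O12) = 445.701 g/mol.
Al contributes 2 × 26.982 = 53.964 g per mole.
53.964/445.701 = 0.1211 → 12.11%.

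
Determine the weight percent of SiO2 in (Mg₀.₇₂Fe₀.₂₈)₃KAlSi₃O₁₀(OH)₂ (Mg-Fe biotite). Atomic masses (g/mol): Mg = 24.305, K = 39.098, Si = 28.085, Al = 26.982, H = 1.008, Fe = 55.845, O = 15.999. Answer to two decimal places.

40.62 wt%

M((Mg₀.₇₂Fe₀.₂₈)₃KAlSi₃O₁₀(OH)₂) = 443.748 g/mol; M(SiO2) = 60.083 g/mol.
Moles SiO2 per formula unit = 3 Si ÷ 1 = 3.0000.
SiO2 fraction = (3.0000 × 60.083) / 443.748 = 180.249/443.748 = 0.4062.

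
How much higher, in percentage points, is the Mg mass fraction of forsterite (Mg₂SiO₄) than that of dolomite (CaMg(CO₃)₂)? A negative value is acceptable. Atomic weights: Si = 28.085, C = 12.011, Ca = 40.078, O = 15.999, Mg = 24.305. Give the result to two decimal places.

21.37 percentage points

First mineral: 48.610 g Mg in 140.691 g formula = 34.55 wt% Mg.
Second mineral: 24.305 g Mg in 184.399 g formula = 13.18 wt% Mg.
34.55% − 13.18% gives a difference of 21.37 percentage points.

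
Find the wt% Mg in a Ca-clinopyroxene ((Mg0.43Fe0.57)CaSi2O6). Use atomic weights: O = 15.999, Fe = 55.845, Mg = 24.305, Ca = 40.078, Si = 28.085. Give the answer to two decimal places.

4.46 wt%

M((Mg0.43Fe0.57)CaSi2O6) = 234.525 g/mol.
Mg contributes 0.43 × 24.305 = 10.451 g per mole.
10.451/234.525 = 0.0446 → 4.46%.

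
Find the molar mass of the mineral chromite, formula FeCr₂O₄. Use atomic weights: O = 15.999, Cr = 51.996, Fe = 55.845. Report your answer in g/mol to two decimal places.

223.83 g/mol

The formula mass is the sum 1×55.845 + 2×51.996 + 4×15.999.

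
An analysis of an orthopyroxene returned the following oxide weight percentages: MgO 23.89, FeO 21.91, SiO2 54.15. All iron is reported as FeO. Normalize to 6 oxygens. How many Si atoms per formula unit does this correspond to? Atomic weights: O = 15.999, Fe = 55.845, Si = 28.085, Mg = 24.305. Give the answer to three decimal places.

23.89 wt% MgO ÷ 40.304 g/mol = 0.59275 mol, giving 0.59275 Mg and 0.59275 O.
21.91 wt% FeO ÷ 71.844 g/mol = 0.30497 mol, giving 0.30497 Fe and 0.30497 O.
54.15 wt% SiO2 ÷ 60.083 g/mol = 0.90125 mol, giving 0.90125 Si and 1.80250 O.
Oxygen sums to 2.70022; scaling by 6/2.70022 = 2.22204 puts the formula on 6 O.
Si: 0.90125 × 2.22204 = 2.003 atoms per formula unit.

2.003 Si apfu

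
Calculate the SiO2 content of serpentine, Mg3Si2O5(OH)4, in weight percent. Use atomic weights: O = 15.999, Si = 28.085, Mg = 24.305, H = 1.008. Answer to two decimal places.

43.36 wt%

Formula mass = 277.108 g/mol.
2 Si → 2.0000 mol SiO2 per formula unit; M(SiO2) = 60.083, so SiO2 mass = 120.166 g.
120.166/277.108 × 100 = 43.36 wt%.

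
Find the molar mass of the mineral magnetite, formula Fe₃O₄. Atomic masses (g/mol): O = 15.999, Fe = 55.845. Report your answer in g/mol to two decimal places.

M = 3(55.845) + 4(15.999)

231.53 g/mol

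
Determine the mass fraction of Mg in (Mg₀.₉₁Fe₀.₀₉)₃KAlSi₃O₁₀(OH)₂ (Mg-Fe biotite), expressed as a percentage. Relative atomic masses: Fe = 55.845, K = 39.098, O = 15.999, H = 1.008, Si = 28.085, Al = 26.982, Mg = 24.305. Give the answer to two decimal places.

15.58 wt%

Formula mass = 2.73·24.305 + 0.27·55.845 + 1·39.098 + 1·26.982 + 3·28.085 + 12·15.999 + 2·1.008 = 425.770 g/mol, of which 66.353 g is Mg.
So Mg makes up 66.353/425.770 = 0.1558 of the mass, i.e. 15.58%.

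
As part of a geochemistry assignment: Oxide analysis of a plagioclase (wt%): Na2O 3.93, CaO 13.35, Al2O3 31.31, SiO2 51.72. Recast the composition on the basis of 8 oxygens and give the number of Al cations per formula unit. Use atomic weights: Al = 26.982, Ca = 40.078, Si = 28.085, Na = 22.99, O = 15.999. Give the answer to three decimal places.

1.669 Al apfu

Na2O (M=61.979): mol = 0.06341; Na = 0.12682, O = 0.06341.
CaO (M=56.077): mol = 0.23807; Ca = 0.23807, O = 0.23807.
Al2O3 (M=101.961): mol = 0.30708; Al = 0.61416, O = 0.92124.
SiO2 (M=60.083): mol = 0.86081; Si = 0.86081, O = 1.72162.
ΣO = 2.94434; factor = 8/ΣO = 2.71708.
Al apfu = 0.61416 × 2.71708 = 1.669.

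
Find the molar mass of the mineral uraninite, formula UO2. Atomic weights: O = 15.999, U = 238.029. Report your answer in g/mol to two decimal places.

U: 1 × 238.029 = 238.0290
O: 2 × 15.999 = 31.9980
Summing the contributions gives the formula mass.

270.03 g/mol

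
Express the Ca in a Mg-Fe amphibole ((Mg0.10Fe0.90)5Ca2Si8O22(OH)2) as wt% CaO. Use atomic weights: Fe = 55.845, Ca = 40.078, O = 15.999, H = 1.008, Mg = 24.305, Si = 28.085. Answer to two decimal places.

11.75 wt%

M((Mg0.10Fe0.90)5Ca2Si8O22(OH)2) = 954.283 g/mol; M(CaO) = 56.077 g/mol.
Moles CaO per formula unit = 2 Ca ÷ 1 = 2.0000.
CaO fraction = (2.0000 × 56.077) / 954.283 = 112.154/954.283 = 0.1175.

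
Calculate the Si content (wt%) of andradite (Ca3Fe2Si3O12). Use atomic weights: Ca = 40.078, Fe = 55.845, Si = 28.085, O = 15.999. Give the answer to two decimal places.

Formula mass = 3·40.078 + 2·55.845 + 3·28.085 + 12·15.999 = 508.167 g/mol, of which 84.255 g is Si.
So Si makes up 84.255/508.167 = 0.1658 of the mass, i.e. 16.58%.

16.58 wt%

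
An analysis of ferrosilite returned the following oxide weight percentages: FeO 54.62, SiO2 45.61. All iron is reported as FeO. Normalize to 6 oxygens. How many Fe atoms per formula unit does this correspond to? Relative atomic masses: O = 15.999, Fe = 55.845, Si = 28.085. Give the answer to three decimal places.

54.62 wt% FeO ÷ 71.844 g/mol = 0.76026 mol, giving 0.76026 Fe and 0.76026 O.
45.61 wt% SiO2 ÷ 60.083 g/mol = 0.75912 mol, giving 0.75912 Si and 1.51824 O.
Oxygen sums to 2.27850; scaling by 6/2.27850 = 2.63331 puts the formula on 6 O.
Fe: 0.76026 × 2.63331 = 2.002 atoms per formula unit.

2.002 Fe apfu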